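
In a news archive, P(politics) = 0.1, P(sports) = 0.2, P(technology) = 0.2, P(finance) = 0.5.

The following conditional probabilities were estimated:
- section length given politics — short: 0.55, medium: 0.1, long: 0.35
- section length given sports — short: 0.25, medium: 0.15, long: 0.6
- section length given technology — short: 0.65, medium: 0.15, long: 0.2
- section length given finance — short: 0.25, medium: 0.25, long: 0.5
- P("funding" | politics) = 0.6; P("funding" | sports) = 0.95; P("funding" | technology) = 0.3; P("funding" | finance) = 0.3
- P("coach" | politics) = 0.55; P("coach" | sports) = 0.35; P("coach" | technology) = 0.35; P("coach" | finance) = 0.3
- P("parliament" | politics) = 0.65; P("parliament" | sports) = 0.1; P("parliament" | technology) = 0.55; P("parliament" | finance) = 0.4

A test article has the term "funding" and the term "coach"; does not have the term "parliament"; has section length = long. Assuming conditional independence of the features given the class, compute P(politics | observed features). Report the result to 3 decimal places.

0.073

politics: 0.1 × 0.35 × 0.6 × 0.55 × (1−0.65) = 0.0040425
sports: 0.2 × 0.6 × 0.95 × 0.35 × (1−0.1) = 0.03591
technology: 0.2 × 0.2 × 0.3 × 0.35 × (1−0.55) = 0.00189
finance: 0.5 × 0.5 × 0.3 × 0.3 × (1−0.4) = 0.0135
P(politics | x) = 0.0040425 / 0.0553425 ≈ 0.073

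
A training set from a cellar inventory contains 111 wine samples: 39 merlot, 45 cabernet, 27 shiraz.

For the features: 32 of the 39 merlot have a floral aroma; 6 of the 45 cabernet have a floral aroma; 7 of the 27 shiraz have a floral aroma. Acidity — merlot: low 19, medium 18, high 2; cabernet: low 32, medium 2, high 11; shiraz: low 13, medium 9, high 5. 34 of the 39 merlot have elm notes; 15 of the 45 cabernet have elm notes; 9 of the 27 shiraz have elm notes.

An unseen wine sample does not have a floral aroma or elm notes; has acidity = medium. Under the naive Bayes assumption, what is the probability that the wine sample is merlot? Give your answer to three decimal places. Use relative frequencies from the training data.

merlot: (39/111) × (7/39) × (18/39) × (5/39) ≈ 0.00373154
cabernet: (45/111) × (39/45) × (2/45) × (30/45) ≈ 0.0104104
shiraz: (27/111) × (20/27) × (9/27) × (18/27) ≈ 0.04004
P(merlot | x) = 0.00373154 / 0.05418194 ≈ 0.069

0.069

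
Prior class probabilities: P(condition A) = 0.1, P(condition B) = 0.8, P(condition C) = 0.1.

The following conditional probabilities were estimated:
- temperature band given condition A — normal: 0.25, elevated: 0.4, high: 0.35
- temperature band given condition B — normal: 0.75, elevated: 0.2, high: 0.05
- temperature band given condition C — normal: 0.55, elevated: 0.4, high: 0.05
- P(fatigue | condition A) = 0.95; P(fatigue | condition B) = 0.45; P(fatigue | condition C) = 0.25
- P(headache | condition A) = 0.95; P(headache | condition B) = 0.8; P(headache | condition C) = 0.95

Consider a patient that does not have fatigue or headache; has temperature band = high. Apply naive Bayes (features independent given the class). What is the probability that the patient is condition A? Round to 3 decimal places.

0.019

condition A: 0.1 × 0.35 × (1−0.95) × (1−0.95) = 0.0000875
condition B: 0.8 × 0.05 × (1−0.45) × (1−0.8) = 0.0044
condition C: 0.1 × 0.05 × (1−0.25) × (1−0.95) = 0.0001875
P(condition A | x) = 0.0000875 / 0.004675 ≈ 0.019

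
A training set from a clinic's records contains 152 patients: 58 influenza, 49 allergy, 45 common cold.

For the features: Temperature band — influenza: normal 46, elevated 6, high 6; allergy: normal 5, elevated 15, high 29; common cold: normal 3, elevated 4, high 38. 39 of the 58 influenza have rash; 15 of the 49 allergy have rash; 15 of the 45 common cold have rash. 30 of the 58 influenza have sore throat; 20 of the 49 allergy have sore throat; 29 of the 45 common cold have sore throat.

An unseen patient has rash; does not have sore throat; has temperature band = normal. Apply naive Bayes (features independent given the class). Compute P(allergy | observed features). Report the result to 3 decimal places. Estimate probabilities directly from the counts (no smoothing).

0.056

influenza: (58/152) × (46/58) × (39/58) × (28/58) ≈ 0.0982383
allergy: (49/152) × (5/49) × (15/49) × (29/49) ≈ 0.00595969
common cold: (45/152) × (3/45) × (15/45) × (16/45) ≈ 0.00233918
P(allergy | x) = 0.00595969 / 0.10653717 ≈ 0.056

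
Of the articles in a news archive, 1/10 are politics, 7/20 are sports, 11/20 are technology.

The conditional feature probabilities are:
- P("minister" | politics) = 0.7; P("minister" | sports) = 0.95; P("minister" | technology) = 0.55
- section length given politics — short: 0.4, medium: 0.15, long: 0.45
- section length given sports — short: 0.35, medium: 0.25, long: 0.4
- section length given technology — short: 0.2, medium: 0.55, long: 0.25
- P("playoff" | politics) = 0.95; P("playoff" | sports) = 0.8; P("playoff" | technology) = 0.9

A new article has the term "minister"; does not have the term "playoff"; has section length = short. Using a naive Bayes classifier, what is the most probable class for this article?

sports

politics: 0.1 × 0.7 × 0.4 × (1−0.95) = 0.0014
sports: 0.35 × 0.95 × 0.35 × (1−0.8) = 0.023275
technology: 0.55 × 0.55 × 0.2 × (1−0.9) = 0.00605
Highest score → sports.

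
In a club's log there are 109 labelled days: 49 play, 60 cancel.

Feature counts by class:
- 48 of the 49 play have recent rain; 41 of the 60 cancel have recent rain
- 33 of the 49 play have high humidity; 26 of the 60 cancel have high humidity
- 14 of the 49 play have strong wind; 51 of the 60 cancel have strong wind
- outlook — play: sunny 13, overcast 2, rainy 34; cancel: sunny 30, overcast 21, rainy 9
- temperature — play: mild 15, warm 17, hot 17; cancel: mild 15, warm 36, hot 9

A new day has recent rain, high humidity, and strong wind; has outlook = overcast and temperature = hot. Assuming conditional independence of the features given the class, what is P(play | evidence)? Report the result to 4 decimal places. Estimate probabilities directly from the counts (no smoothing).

play: (49/109) × (48/49) × (33/49) × (14/49) × (2/49) × (17/49) ≈ 0.00119992
cancel: (60/109) × (41/60) × (26/60) × (51/60) × (21/60) × (9/60) ≈ 0.00727374
P(play | x) = 0.00119992 / 0.00847366 ≈ 0.1416

0.1416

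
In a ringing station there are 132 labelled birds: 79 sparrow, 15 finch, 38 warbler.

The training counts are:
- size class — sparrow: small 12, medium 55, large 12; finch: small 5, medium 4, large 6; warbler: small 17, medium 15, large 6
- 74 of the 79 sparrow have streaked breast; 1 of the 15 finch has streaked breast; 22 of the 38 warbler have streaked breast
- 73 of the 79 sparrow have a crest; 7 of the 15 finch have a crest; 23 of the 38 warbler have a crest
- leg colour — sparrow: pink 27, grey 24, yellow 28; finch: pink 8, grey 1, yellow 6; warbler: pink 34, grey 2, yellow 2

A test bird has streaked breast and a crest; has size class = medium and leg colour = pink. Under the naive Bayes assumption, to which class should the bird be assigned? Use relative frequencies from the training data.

sparrow: (79/132) × (55/79) × (74/79) × (73/79) × (27/79) ≈ 0.123261
finch: (15/132) × (4/15) × (1/15) × (7/15) × (8/15) ≈ 0.000502806
warbler: (38/132) × (15/38) × (22/38) × (23/38) × (34/38) ≈ 0.0356284
Highest score → sparrow.

sparrow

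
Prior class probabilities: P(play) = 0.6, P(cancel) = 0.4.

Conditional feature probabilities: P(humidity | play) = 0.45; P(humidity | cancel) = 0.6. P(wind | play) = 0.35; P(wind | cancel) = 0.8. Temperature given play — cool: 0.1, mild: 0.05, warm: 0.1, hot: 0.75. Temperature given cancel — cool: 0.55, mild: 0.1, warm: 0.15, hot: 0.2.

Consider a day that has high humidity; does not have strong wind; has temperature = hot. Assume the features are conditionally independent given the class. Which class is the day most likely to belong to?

play

play: 0.6 × 0.45 × (1−0.35) × 0.75 = 0.131625
cancel: 0.4 × 0.6 × (1−0.8) × 0.2 = 0.0096
Highest score → play.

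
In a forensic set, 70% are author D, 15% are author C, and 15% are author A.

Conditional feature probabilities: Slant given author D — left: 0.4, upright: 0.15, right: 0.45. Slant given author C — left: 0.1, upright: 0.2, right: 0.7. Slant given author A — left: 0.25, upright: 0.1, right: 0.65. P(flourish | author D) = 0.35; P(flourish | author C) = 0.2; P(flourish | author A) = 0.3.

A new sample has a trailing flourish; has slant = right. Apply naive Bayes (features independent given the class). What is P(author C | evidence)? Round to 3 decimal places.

0.131

author D: 0.7 × 0.45 × 0.35 = 0.11025
author C: 0.15 × 0.7 × 0.2 = 0.021
author A: 0.15 × 0.65 × 0.3 = 0.02925
P(author C | x) = 0.021 / 0.1605 ≈ 0.131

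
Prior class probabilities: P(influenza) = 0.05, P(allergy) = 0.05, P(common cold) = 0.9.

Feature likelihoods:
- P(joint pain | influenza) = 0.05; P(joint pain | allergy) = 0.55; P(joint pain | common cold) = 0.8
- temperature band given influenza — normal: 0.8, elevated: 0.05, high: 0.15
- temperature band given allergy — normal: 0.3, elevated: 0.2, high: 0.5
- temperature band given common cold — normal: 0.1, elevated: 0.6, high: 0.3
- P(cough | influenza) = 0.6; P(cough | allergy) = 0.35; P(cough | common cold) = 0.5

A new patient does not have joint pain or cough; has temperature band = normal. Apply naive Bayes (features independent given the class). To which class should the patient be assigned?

influenza: 0.05 × (1−0.05) × 0.8 × (1−0.6) = 0.0152
allergy: 0.05 × (1−0.55) × 0.3 × (1−0.35) = 0.0043875
common cold: 0.9 × (1−0.8) × 0.1 × (1−0.5) = 0.009
Highest score → influenza.

influenza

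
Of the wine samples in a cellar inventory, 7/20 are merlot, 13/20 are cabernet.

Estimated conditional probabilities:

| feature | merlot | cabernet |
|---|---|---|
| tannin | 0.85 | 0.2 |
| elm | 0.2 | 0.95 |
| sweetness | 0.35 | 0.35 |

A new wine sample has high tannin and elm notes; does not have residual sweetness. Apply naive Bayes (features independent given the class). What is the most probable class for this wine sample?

merlot: 0.35 × 0.85 × 0.2 × (1−0.35) = 0.038675
cabernet: 0.65 × 0.2 × 0.95 × (1−0.35) = 0.080275
Highest score → cabernet.

cabernet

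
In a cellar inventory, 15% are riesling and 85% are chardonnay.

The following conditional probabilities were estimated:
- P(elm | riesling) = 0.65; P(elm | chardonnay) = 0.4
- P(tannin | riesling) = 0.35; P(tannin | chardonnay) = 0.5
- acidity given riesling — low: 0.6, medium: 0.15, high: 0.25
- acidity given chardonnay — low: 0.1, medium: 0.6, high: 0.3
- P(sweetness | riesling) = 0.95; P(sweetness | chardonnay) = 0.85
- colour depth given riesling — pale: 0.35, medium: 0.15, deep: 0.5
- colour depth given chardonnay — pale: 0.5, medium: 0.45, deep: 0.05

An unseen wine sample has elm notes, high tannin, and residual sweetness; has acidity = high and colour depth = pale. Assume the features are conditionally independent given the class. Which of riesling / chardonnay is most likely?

riesling: 0.15 × 0.65 × 0.35 × 0.25 × 0.95 × 0.35 = 0.002836640625
chardonnay: 0.85 × 0.4 × 0.5 × 0.3 × 0.85 × 0.5 = 0.021675
Highest score → chardonnay.

chardonnay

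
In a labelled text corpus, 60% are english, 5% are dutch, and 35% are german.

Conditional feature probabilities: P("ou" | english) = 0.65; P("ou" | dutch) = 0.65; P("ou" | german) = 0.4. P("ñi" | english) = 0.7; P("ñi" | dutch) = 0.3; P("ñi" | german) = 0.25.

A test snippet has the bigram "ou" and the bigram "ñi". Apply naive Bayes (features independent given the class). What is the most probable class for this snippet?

english: 0.6 × 0.65 × 0.7 = 0.273
dutch: 0.05 × 0.65 × 0.3 = 0.00975
german: 0.35 × 0.4 × 0.25 = 0.035
Highest score → english.

english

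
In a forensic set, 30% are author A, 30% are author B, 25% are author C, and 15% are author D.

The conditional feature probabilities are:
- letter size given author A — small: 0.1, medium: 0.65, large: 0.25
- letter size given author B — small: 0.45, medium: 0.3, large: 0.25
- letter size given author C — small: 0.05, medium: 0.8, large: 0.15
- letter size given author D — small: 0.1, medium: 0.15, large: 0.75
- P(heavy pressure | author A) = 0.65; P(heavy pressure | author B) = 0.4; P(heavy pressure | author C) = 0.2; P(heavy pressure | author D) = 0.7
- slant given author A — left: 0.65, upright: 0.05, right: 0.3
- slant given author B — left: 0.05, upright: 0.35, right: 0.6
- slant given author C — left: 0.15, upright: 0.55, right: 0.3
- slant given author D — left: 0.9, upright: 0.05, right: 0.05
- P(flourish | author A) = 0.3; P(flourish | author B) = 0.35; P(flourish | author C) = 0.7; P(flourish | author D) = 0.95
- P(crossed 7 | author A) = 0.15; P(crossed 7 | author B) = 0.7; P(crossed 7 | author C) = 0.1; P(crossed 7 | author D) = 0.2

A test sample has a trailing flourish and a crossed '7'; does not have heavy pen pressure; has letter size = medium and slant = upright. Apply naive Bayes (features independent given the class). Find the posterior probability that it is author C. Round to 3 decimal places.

author A: 0.3 × 0.65 × (1−0.65) × 0.05 × 0.3 × 0.15 = 0.0001535625
author B: 0.3 × 0.3 × (1−0.4) × 0.35 × 0.35 × 0.7 = 0.0046305
author C: 0.25 × 0.8 × (1−0.2) × 0.55 × 0.7 × 0.1 = 0.00616
author D: 0.15 × 0.15 × (1−0.7) × 0.05 × 0.95 × 0.2 = 0.000064125
P(author C | x) = 0.00616 / 0.0110081875 ≈ 0.560

0.560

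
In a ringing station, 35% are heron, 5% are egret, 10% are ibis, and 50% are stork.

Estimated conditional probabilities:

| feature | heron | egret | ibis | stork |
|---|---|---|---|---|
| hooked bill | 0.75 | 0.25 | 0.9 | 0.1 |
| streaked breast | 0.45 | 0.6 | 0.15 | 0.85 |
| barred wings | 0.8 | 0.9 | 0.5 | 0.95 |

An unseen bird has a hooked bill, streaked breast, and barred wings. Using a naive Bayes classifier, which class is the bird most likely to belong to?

heron

heron: 0.35 × 0.75 × 0.45 × 0.8 = 0.0945
egret: 0.05 × 0.25 × 0.6 × 0.9 = 0.00675
ibis: 0.1 × 0.9 × 0.15 × 0.5 = 0.00675
stork: 0.5 × 0.1 × 0.85 × 0.95 = 0.040375
Highest score → heron.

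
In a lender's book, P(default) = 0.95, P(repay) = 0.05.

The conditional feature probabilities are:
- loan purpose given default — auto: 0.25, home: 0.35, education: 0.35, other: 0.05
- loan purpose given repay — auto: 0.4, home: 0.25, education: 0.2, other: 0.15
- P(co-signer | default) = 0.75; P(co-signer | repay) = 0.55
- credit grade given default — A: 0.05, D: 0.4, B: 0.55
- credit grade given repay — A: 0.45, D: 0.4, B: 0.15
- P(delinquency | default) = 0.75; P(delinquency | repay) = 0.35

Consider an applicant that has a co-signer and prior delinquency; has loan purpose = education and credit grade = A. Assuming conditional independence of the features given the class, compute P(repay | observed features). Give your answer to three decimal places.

default: 0.95 × 0.35 × 0.75 × 0.05 × 0.75 = 0.0093515625
repay: 0.05 × 0.2 × 0.55 × 0.45 × 0.35 = 0.00086625
P(repay | x) = 0.00086625 / 0.0102178125 ≈ 0.085

0.085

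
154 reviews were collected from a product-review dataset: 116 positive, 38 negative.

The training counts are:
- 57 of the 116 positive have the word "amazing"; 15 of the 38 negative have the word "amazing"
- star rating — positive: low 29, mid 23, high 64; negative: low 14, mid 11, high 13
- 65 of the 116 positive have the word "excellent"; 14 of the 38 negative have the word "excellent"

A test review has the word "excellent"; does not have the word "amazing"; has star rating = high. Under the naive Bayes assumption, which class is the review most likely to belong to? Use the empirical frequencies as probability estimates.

positive

positive: (116/154) × (59/116) × (64/116) × (65/116) ≈ 0.118443
negative: (38/154) × (23/38) × (13/38) × (14/38) ≈ 0.018824
Highest score → positive.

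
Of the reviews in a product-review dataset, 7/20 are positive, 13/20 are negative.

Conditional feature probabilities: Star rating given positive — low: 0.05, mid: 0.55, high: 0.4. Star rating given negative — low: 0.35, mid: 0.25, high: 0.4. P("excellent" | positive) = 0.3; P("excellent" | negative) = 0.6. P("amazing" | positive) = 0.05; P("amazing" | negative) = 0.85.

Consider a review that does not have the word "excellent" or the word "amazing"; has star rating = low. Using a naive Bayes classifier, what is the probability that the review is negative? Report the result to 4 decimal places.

positive: 0.35 × 0.05 × (1−0.3) × (1−0.05) = 0.0116375
negative: 0.65 × 0.35 × (1−0.6) × (1−0.85) = 0.01365
P(negative | x) = 0.01365 / 0.0252875 ≈ 0.5398

0.5398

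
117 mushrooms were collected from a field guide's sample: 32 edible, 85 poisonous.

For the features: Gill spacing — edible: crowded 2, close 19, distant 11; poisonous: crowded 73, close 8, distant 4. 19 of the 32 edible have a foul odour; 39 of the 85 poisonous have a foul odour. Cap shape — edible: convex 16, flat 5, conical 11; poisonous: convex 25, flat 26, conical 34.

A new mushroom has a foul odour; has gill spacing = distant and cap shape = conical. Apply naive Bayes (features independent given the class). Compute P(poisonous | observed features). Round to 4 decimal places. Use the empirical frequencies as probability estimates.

edible: (32/117) × (11/32) × (19/32) × (11/32) ≈ 0.019189
poisonous: (85/117) × (4/85) × (39/85) × (34/85) ≈ 0.00627451
P(poisonous | x) = 0.00627451 / 0.02546351 ≈ 0.2464

0.2464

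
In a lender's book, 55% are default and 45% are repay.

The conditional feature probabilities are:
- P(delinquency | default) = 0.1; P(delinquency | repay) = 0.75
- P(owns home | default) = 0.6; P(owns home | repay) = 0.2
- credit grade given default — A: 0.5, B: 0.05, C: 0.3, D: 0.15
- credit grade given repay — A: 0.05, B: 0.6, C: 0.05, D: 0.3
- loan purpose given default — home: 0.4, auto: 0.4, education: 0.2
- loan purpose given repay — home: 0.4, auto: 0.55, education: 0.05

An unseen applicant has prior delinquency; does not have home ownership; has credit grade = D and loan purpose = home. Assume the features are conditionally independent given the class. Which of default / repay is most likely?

repay

default: 0.55 × 0.1 × (1−0.6) × 0.15 × 0.4 = 0.00132
repay: 0.45 × 0.75 × (1−0.2) × 0.3 × 0.4 = 0.0324
Highest score → repay.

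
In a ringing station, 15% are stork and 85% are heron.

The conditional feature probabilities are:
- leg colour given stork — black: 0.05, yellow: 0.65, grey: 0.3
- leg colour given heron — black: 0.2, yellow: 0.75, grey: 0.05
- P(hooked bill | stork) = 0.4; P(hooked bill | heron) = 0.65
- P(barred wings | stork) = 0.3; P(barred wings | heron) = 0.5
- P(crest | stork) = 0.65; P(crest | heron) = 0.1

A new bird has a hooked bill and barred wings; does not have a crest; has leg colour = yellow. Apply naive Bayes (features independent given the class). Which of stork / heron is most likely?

heron

stork: 0.15 × 0.65 × 0.4 × 0.3 × (1−0.65) = 0.004095
heron: 0.85 × 0.75 × 0.65 × 0.5 × (1−0.1) = 0.18646875
Highest score → heron.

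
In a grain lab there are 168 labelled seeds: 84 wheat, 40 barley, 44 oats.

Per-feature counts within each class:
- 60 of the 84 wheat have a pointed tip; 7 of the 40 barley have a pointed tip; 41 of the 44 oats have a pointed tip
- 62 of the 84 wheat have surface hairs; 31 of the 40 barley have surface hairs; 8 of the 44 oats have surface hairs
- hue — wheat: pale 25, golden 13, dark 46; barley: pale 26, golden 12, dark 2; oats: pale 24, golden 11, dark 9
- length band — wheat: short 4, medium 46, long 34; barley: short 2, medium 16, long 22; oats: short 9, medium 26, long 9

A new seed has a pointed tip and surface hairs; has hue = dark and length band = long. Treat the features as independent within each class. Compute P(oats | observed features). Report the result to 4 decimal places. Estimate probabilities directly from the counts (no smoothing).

wheat: (84/168) × (60/84) × (62/84) × (46/84) × (34/84) ≈ 0.0584296
barley: (40/168) × (7/40) × (31/40) × (2/40) × (22/40) ≈ 0.000888021
oats: (44/168) × (41/44) × (8/44) × (9/44) × (9/44) ≈ 0.00185649
P(oats | x) = 0.00185649 / 0.061174111 ≈ 0.0303

0.0303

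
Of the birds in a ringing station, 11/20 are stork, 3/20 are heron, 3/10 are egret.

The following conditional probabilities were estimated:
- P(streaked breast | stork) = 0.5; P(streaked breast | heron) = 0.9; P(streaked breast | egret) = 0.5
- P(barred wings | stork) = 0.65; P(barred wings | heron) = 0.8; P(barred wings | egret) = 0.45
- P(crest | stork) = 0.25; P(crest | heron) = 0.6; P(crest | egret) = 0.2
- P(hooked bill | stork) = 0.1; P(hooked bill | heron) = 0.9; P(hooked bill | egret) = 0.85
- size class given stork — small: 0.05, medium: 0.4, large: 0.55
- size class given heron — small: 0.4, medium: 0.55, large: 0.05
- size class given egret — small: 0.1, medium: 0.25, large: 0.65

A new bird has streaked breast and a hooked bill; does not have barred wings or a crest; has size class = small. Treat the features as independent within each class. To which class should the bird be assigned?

egret

stork: 0.55 × 0.5 × (1−0.65) × (1−0.25) × 0.1 × 0.05 = 0.0003609375
heron: 0.15 × 0.9 × (1−0.8) × (1−0.6) × 0.9 × 0.4 = 0.003888
egret: 0.3 × 0.5 × (1−0.45) × (1−0.2) × 0.85 × 0.1 = 0.00561
Highest score → egret.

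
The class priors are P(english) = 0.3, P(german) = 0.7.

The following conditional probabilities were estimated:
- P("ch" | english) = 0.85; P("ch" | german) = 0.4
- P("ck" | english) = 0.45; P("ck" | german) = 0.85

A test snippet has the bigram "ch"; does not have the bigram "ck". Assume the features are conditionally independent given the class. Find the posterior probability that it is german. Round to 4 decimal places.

0.2305

english: 0.3 × 0.85 × (1−0.45) = 0.14025
german: 0.7 × 0.4 × (1−0.85) = 0.042
P(german | x) = 0.042 / 0.18225 ≈ 0.2305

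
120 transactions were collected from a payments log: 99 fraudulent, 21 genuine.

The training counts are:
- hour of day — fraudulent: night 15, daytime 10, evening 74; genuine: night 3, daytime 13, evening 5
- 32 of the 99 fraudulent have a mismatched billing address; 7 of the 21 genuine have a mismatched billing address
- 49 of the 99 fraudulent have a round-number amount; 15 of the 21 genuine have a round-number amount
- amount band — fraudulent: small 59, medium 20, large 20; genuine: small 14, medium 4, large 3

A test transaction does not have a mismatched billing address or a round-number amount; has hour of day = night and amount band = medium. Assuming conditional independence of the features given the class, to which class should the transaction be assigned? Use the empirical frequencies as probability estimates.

fraudulent: (99/120) × (15/99) × (67/99) × (50/99) × (20/99) ≈ 0.00863136
genuine: (21/120) × (3/21) × (14/21) × (6/21) × (4/21) ≈ 0.000907029
Highest score → fraudulent.

fraudulent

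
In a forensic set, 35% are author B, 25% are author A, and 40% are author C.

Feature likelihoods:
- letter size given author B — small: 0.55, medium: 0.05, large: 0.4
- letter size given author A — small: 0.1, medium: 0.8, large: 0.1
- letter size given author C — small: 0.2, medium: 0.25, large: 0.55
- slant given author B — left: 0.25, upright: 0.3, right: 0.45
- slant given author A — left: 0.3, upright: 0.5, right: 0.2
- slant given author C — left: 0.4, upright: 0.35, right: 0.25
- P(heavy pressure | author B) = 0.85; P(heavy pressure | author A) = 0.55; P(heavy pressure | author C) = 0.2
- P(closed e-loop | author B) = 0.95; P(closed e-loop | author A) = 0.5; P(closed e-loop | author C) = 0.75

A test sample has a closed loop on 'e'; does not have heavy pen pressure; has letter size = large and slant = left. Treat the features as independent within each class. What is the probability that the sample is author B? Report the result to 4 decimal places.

0.0839

author B: 0.35 × 0.4 × 0.25 × (1−0.85) × 0.95 = 0.0049875
author A: 0.25 × 0.1 × 0.3 × (1−0.55) × 0.5 = 0.0016875
author C: 0.4 × 0.55 × 0.4 × (1−0.2) × 0.75 = 0.0528
P(author B | x) = 0.0049875 / 0.059475 ≈ 0.0839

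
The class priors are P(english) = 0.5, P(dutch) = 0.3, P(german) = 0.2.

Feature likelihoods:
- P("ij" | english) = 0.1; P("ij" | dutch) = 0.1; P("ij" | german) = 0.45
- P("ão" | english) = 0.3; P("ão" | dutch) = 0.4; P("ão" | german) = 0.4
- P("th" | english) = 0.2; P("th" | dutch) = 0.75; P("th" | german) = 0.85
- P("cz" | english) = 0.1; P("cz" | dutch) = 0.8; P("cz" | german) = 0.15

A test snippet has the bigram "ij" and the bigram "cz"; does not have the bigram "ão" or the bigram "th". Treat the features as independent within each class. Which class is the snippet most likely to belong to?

english: 0.5 × 0.1 × (1−0.3) × (1−0.2) × 0.1 = 0.0028
dutch: 0.3 × 0.1 × (1−0.4) × (1−0.75) × 0.8 = 0.0036
german: 0.2 × 0.45 × (1−0.4) × (1−0.85) × 0.15 = 0.001215
Highest score → dutch.

dutch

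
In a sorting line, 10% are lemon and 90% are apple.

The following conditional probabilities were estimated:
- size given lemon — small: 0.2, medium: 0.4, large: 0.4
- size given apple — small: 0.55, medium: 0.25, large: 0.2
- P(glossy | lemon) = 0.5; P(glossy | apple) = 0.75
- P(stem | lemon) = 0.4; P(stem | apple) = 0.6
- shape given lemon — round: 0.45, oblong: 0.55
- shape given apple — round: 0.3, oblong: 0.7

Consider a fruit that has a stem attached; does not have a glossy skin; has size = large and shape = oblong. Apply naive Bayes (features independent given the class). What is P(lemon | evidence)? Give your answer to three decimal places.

lemon: 0.1 × 0.4 × (1−0.5) × 0.4 × 0.55 = 0.0044
apple: 0.9 × 0.2 × (1−0.75) × 0.6 × 0.7 = 0.0189
P(lemon | x) = 0.0044 / 0.0233 ≈ 0.189

0.189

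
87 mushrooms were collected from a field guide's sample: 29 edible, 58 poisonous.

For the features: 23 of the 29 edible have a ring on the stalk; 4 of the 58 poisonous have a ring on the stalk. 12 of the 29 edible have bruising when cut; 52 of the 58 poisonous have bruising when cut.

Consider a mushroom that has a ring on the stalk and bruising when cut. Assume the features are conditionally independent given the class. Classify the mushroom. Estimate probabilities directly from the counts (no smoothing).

edible

edible: (29/87) × (23/29) × (12/29) ≈ 0.109394
poisonous: (58/87) × (4/58) × (52/58) ≈ 0.0412208
Highest score → edible.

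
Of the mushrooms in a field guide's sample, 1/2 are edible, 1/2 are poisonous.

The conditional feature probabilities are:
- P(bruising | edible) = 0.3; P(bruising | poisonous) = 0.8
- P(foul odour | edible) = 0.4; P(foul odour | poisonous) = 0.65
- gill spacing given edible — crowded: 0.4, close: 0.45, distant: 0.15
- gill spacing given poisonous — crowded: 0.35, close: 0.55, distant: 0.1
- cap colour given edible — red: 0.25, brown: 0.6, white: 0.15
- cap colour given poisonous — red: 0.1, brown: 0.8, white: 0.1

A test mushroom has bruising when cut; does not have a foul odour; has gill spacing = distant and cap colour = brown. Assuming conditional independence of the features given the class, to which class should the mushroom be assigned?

poisonous

edible: 0.5 × 0.3 × (1−0.4) × 0.15 × 0.6 = 0.0081
poisonous: 0.5 × 0.8 × (1−0.65) × 0.1 × 0.8 = 0.0112
Highest score → poisonous.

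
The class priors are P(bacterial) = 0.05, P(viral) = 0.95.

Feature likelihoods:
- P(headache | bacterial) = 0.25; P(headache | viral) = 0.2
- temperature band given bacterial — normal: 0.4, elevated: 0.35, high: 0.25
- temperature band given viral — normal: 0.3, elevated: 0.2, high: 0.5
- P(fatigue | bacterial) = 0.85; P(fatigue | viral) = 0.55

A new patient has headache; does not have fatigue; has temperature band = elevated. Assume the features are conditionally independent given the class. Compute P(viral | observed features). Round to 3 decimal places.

0.963

bacterial: 0.05 × 0.25 × 0.35 × (1−0.85) = 0.00065625
viral: 0.95 × 0.2 × 0.2 × (1−0.55) = 0.0171
P(viral | x) = 0.0171 / 0.01775625 ≈ 0.963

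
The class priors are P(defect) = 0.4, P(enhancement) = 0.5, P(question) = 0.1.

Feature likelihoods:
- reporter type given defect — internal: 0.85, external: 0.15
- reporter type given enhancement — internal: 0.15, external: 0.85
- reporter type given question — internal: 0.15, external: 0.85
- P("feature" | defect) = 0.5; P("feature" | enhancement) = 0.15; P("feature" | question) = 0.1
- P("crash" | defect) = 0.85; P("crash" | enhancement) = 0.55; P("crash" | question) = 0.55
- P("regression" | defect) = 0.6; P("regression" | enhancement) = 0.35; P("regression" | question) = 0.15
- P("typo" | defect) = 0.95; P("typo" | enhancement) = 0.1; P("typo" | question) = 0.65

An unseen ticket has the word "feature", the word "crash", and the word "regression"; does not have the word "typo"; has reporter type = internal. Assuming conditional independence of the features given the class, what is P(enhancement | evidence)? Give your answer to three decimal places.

defect: 0.4 × 0.85 × 0.5 × 0.85 × 0.6 × (1−0.95) = 0.004335
enhancement: 0.5 × 0.15 × 0.15 × 0.55 × 0.35 × (1−0.1) = 0.0019490625
question: 0.1 × 0.15 × 0.1 × 0.55 × 0.15 × (1−0.65) = 0.0000433125
P(enhancement | x) = 0.0019490625 / 0.006327375 ≈ 0.308

0.308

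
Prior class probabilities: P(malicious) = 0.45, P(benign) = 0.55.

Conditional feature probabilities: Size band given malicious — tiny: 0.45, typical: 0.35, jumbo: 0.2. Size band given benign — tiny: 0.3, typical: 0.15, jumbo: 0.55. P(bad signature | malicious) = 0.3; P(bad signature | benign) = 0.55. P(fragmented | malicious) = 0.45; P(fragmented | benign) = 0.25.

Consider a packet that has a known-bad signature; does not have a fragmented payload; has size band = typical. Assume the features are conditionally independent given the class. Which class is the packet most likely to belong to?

malicious: 0.45 × 0.35 × 0.3 × (1−0.45) = 0.0259875
benign: 0.55 × 0.15 × 0.55 × (1−0.25) = 0.03403125
Highest score → benign.

benign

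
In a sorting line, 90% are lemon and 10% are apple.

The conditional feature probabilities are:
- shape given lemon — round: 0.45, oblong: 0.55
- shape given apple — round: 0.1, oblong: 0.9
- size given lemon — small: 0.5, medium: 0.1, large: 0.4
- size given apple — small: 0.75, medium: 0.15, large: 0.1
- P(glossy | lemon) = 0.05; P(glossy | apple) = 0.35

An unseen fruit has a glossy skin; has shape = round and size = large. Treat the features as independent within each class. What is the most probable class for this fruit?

lemon

lemon: 0.9 × 0.45 × 0.4 × 0.05 = 0.0081
apple: 0.1 × 0.1 × 0.1 × 0.35 = 0.00035
Highest score → lemon.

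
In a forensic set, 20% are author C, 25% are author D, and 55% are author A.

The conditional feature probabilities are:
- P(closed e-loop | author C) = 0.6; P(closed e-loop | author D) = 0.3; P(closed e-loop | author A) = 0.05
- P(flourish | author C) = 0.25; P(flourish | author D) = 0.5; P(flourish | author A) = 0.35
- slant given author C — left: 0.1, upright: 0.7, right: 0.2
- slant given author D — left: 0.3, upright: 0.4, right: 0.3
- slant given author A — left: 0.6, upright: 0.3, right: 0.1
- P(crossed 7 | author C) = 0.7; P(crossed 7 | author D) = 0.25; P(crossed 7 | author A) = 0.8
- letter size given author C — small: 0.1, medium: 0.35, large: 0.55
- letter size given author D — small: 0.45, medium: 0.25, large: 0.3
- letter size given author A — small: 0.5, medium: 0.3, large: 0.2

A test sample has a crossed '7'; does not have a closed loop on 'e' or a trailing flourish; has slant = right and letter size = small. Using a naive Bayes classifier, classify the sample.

author A

author C: 0.2 × (1−0.6) × (1−0.25) × 0.2 × 0.7 × 0.1 = 0.00084
author D: 0.25 × (1−0.3) × (1−0.5) × 0.3 × 0.25 × 0.45 = 0.002953125
author A: 0.55 × (1−0.05) × (1−0.35) × 0.1 × 0.8 × 0.5 = 0.013585
Highest score → author A.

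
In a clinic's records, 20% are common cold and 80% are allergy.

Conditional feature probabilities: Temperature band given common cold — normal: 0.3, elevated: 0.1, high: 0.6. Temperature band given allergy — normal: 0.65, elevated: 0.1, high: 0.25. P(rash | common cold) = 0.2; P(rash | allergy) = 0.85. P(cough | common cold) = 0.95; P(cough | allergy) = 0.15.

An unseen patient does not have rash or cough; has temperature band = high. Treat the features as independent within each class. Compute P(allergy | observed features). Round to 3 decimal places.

0.842

common cold: 0.2 × 0.6 × (1−0.2) × (1−0.95) = 0.0048
allergy: 0.8 × 0.25 × (1−0.85) × (1−0.15) = 0.0255
P(allergy | x) = 0.0255 / 0.0303 ≈ 0.842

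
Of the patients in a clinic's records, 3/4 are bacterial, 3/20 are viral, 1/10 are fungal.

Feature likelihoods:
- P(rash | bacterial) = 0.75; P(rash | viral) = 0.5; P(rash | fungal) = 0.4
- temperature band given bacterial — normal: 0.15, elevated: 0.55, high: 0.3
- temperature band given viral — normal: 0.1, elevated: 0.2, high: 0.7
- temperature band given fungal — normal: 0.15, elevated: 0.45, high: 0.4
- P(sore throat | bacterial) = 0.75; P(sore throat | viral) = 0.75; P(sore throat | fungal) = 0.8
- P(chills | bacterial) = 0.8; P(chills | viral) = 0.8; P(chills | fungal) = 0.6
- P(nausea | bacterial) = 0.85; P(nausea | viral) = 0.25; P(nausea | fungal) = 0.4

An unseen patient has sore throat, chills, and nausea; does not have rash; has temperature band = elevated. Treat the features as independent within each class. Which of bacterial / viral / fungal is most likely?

bacterial: 0.75 × (1−0.75) × 0.55 × 0.75 × 0.8 × 0.85 = 0.05259375
viral: 0.15 × (1−0.5) × 0.2 × 0.75 × 0.8 × 0.25 = 0.00225
fungal: 0.1 × (1−0.4) × 0.45 × 0.8 × 0.6 × 0.4 = 0.005184
Highest score → bacterial.

bacterial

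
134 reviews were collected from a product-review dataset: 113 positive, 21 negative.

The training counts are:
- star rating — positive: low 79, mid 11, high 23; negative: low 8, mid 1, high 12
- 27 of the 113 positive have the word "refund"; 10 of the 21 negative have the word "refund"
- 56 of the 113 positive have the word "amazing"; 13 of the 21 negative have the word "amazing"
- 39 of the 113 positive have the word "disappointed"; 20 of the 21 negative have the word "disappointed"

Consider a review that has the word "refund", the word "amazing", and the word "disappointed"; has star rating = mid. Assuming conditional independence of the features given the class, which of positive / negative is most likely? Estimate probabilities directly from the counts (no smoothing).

positive: (113/134) × (11/113) × (27/113) × (56/113) × (39/113) ≈ 0.00335482
negative: (21/134) × (1/21) × (10/21) × (13/21) × (20/21) ≈ 0.00209513
Highest score → positive.

positive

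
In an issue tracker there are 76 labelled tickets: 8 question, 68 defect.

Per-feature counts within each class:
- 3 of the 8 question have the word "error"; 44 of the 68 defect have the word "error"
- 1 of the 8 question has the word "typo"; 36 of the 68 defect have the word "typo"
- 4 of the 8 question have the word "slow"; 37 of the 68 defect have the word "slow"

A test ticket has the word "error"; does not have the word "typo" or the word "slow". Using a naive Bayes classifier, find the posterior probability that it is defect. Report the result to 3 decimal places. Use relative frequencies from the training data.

question: (8/76) × (3/8) × (7/8) × (4/8) ≈ 0.0172697
defect: (68/76) × (44/68) × (32/68) × (31/68) ≈ 0.124203
P(defect | x) = 0.124203 / 0.1414727 ≈ 0.878

0.878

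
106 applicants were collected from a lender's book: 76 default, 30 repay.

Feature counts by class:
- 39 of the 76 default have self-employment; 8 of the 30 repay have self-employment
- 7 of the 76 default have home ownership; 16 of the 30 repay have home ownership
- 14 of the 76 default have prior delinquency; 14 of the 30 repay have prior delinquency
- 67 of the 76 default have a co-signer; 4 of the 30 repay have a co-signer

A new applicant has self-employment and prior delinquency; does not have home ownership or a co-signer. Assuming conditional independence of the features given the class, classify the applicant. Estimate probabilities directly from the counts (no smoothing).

repay

default: (76/106) × (39/76) × (69/76) × (14/76) × (9/76) ≈ 0.00728681
repay: (30/106) × (8/30) × (14/30) × (14/30) × (26/30) ≈ 0.0142446
Highest score → repay.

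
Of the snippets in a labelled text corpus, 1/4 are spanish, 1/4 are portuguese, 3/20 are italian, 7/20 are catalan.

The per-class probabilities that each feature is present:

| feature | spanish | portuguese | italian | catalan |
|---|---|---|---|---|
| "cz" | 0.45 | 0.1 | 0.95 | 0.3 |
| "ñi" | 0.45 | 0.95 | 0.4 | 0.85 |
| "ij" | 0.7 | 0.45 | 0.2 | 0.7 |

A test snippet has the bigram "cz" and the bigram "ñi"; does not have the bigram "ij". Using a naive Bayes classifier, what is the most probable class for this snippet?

spanish: 0.25 × 0.45 × 0.45 × (1−0.7) = 0.0151875
portuguese: 0.25 × 0.1 × 0.95 × (1−0.45) = 0.0130625
italian: 0.15 × 0.95 × 0.4 × (1−0.2) = 0.0456
catalan: 0.35 × 0.3 × 0.85 × (1−0.7) = 0.026775
Highest score → italian.

italian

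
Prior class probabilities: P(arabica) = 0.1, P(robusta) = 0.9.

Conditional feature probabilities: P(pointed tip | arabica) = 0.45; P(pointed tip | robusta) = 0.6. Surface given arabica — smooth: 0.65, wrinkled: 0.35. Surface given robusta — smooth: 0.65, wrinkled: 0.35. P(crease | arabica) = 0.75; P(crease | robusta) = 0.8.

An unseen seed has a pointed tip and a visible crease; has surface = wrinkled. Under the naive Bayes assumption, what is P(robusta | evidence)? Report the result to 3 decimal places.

0.928

arabica: 0.1 × 0.45 × 0.35 × 0.75 = 0.0118125
robusta: 0.9 × 0.6 × 0.35 × 0.8 = 0.1512
P(robusta | x) = 0.1512 / 0.1630125 ≈ 0.928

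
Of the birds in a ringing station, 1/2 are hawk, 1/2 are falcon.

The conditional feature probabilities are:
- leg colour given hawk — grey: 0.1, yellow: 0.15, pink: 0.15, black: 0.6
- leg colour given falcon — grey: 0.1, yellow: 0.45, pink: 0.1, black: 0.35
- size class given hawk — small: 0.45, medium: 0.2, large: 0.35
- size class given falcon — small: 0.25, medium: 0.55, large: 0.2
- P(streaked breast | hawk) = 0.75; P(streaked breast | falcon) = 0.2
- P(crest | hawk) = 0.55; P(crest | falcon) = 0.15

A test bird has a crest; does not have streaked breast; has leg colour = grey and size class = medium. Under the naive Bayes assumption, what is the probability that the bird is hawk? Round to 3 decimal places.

hawk: 0.5 × 0.1 × 0.2 × (1−0.75) × 0.55 = 0.001375
falcon: 0.5 × 0.1 × 0.55 × (1−0.2) × 0.15 = 0.0033
P(hawk | x) = 0.001375 / 0.004675 ≈ 0.294

0.294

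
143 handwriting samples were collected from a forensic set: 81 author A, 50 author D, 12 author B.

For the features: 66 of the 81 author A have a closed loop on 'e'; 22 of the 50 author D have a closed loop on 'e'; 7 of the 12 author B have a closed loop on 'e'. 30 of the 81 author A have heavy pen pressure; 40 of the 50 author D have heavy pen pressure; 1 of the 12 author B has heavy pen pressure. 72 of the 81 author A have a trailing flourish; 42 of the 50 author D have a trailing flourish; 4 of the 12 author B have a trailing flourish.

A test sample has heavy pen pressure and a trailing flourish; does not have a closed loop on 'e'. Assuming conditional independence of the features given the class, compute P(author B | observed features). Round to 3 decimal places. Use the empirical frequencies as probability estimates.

0.006

author A: (81/143) × (15/81) × (30/81) × (72/81) ≈ 0.0345334
author D: (50/143) × (28/50) × (40/50) × (42/50) ≈ 0.13158
author B: (12/143) × (5/12) × (1/12) × (4/12) ≈ 0.000971251
P(author B | x) = 0.000971251 / 0.167084651 ≈ 0.006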